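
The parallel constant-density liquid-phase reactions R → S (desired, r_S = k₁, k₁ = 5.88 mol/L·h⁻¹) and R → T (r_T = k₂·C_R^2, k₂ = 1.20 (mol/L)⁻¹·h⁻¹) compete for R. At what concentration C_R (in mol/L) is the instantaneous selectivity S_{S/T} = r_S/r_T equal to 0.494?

3.15 mol/L

S_{S/T} = (k₁/k₂)·C_R^-2 ⇒ C_R = (S·k₂/k₁)^(-0.5).
= (0.494×1.20/5.88)^(-0.5) = (0.1008)^(-0.5) = 3.15 mol/L.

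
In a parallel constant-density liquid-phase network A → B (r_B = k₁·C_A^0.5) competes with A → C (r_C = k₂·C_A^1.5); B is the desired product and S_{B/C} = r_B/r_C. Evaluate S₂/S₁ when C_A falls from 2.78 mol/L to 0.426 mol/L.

6.53

S_{B/C} = (k₁/k₂)·C_A⁻¹, so S₂/S₁ = (C_{A,2}/C_{A,1})⁻¹.
= 2.78/0.426 = 6.53.
Selectivity toward B rises as C_A falls — low-concentration operation is favoured.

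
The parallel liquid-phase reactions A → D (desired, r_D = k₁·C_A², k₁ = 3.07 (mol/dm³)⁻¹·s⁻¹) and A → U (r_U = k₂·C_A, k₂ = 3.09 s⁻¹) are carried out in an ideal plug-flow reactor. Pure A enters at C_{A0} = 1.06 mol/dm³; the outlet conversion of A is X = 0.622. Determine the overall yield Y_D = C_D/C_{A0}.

0.257

C_A = C_{A0}(1−X) = 0.4007 mol/dm³.
Along a PFR/batch, dC_U/dC_A = −r_U/(r_D+r_U) = −k₂/(k₂+k₁·C_A).
Integrating from C_{A0} to C_A: C_U = (3.09/3.07)·ln[(3.09+3.07·1.06)/(3.09+3.07·0.401)] = 1.007·ln(6.344/4.320) = 0.3868 mol/dm³.
Then C_D = (C_{A0}−C_A) − C_U = 0.6593 − 0.3868 = 0.2726 mol/dm³.
Y_D = C_D/C_{A0} = 0.2726/1.06 = 0.257.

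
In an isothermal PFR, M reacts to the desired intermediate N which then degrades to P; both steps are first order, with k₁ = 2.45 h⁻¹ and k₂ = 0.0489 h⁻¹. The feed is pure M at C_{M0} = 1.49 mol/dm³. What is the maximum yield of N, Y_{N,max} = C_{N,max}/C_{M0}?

0.923

Evaluating C_N at τ_opt = ln(k₂/k₁)/(k₂−k₁) gives C_{N,max}/C_{M0} = (k₁/k₂)^[k₂/(k₂−k₁)].
= (2.45/0.0489)^(0.0489/(0.0489−2.45)) = (50.10)^(-0.02037) = 0.9234.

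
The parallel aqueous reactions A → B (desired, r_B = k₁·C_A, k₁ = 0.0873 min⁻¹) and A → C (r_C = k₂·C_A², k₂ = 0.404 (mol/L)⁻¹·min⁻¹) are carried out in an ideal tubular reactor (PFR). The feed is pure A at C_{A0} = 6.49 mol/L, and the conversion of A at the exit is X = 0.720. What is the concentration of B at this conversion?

C_A = C_{A0}(1−X) = 1.817 mol/L.
Along a PFR/batch, dC_B/dC_A = −r_B/(r_B+r_C) = −k₁/(k₁+k₂·C_A).
Integrating from C_{A0} to C_A: C_B = (0.0873/0.404)·ln[(0.0873+0.404·6.49)/(0.0873+0.404·1.82)] = 0.2161·ln(2.709/0.8214) = 0.2579 mol/L.

0.258 mol/L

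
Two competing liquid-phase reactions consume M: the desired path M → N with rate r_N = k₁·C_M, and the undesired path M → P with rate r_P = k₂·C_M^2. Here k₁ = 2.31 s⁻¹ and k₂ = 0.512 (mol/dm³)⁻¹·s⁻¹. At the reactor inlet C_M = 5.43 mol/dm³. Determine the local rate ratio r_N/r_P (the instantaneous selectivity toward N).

0.831

S_{N/P} = r_N/r_P = (k₁·C_M)/(k₂·C_M^2) = (k₁/k₂)·C_M⁻¹.
= (2.31×5.430) / (0.512×5.430^2) = 12.54/15.10 = 0.831.
The undesired path is higher order in M, so low C_M (CSTR or dilute feed) favours N.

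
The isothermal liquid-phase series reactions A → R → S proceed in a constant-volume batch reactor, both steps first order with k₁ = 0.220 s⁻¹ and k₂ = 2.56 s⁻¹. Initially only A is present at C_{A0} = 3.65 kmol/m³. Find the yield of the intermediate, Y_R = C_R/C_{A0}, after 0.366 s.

For first-order series with pure A initially, C_R(t) = k₁C_{A0}/(k₂−k₁)·(e^(−k₁t) − e^(−k₂t)).
e^(−k₁t) = e^(−0.220×0.366) = e^(−0.08052) = 0.9226; e^(−k₂t) = e^(−0.9370) = 0.3918.
C_R = 0.220×3.65/(2.56−0.220) × (0.9226−0.3918) = 0.3432×0.5308 = 0.1822 kmol/m³.
Y_R = C_R/C_{A0} = 0.1822/3.65 = 0.0499.

0.0499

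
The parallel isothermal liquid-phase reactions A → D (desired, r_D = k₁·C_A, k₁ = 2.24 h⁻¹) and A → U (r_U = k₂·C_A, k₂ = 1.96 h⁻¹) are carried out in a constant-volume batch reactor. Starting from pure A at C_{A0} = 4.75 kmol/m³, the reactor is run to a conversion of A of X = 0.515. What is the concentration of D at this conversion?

C_A = C_{A0}(1−X) = 2.304 kmol/m³.
Both paths are first order in A, so the instantaneous fraction to D is constant: dC_D/d(−C_A) = k₁/(k₁+k₂) = 0.5333.
C_D = 0.5333·(C_{A0}−C_A) = 0.5333×2.446 = 1.30 kmol/m³.

1.30 kmol/m³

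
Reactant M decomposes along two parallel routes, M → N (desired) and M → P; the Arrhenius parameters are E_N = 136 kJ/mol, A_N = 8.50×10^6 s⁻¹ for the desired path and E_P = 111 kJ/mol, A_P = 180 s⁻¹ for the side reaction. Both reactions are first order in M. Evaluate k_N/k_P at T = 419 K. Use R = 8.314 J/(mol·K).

36.1

k_N/k_P = (A_N/A_P)·exp[−(E_N−E_P)/(RT)] = (A_N/A_P)·exp[(E_P−E_N)/(RT)].
(E_P−E_N)/(RT) = (111−136)×10³/(8.314×419) = -25000/3484 = -7.177.
k_N/k_P = (8.50×10^6/180)·exp(-7.177) = 47222 × 7.643×10^-4 = 36.1.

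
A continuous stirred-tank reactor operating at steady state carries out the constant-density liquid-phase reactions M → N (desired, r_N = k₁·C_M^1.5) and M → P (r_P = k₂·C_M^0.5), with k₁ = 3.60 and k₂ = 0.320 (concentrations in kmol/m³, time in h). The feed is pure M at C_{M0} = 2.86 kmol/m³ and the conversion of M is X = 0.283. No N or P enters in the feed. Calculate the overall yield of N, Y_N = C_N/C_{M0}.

0.271

Exit C_M = C_{M0}(1−X) = 2.86×0.717 = 2.051 kmol/m³.
Rates in a CSTR are evaluated at the outlet concentration: r_N = 3.60×2.051^1.5 = 10.57, r_P = 0.320×2.051^0.5 = 0.4582.
Fraction of consumed M going to N: r_N/(r_N+r_P) = 0.9585.
C_N = 0.9585·C_{M0}·X = 0.9585×2.86×0.283 = 0.776 kmol/m³; Y_N = C_N/C_{M0} = 0.271.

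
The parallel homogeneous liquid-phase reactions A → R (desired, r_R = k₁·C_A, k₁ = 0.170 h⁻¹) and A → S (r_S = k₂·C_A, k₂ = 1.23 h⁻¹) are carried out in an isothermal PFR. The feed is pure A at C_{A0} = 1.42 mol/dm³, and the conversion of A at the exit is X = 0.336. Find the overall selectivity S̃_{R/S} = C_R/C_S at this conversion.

C_A = C_{A0}(1−X) = 0.9429 mol/dm³.
Both paths are first order in A, so the instantaneous fraction to R is constant: dC_R/d(−C_A) = k₁/(k₁+k₂) = 0.1214.
C_R = 0.1214·(C_{A0}−C_A) = 0.1214×0.4771 = 0.0579 mol/dm³.
C_S = (C_{A0}−C_A)−C_R = 0.4192 mol/dm³; S̃_{R/S} = 0.05794/0.4192 = 0.138.

0.138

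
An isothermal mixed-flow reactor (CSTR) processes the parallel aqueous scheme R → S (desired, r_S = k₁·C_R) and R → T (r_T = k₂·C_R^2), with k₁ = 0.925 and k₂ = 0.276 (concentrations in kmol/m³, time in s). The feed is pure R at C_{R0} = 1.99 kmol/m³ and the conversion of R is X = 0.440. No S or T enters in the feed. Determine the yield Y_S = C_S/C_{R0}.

Exit C_R = C_{R0}(1−X) = 1.99×0.560 = 1.114 kmol/m³.
Rates in a CSTR are evaluated at the outlet concentration: r_S = 0.925×1.114 = 1.031, r_T = 0.276×1.114^2 = 0.3428.
Fraction of consumed R going to S: r_S/(r_S+r_T) = 0.7505.
C_S = 0.7505·C_{R0}·X = 0.7505×1.99×0.440 = 0.657 kmol/m³; Y_S = C_S/C_{R0} = 0.330.

0.330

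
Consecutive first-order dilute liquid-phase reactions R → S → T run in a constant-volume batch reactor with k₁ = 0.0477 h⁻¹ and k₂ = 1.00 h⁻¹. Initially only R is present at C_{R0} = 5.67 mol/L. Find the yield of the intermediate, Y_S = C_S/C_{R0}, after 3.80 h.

Solving the coupled first-order balances gives C_S(t) = [k₁/(k₂−k₁)]·C_{R0}·(e^(−k₁t) − e^(−k₂t)).
e^(−k₁t) = e^(−0.0477×3.80) = e^(−0.1813) = 0.8342; e^(−k₂t) = e^(−3.800) = 0.02237.
C_S = 0.0477×5.67/(1.00−0.0477) × (0.8342−0.02237) = 0.2840×0.8118 = 0.2306 mol/L.
Y_S = C_S/C_{R0} = 0.2306/5.67 = 0.0407.

0.0407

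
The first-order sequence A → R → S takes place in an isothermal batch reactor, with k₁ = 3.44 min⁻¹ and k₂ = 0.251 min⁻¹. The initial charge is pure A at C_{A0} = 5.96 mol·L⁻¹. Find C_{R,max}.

4.85 mol·L⁻¹

At the optimum, C_{R,max}/C_{A0} = (k₁/k₂)^[k₂/(k₂−k₁)].
= (3.44/0.251)^(0.251/(0.251−3.44)) = (13.71)^(-0.07871) = 0.8138.
C_{R,max} = 0.8138×5.96 = 4.85 mol·L⁻¹.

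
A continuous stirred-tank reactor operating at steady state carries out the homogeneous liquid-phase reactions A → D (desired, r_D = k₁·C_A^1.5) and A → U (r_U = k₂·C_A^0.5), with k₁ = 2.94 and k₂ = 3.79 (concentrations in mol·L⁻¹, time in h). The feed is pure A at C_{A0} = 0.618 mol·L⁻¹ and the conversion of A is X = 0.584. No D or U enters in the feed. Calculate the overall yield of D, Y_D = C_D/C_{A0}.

0.0971

Exit C_A = C_{A0}(1−X) = 0.618×0.416 = 0.2571 mol·L⁻¹.
In a CSTR the entire volume is at exit conditions, so r_D = 2.94×0.2571^1.5 = 0.3832 and r_U = 3.79×0.2571^0.5 = 1.922.
Fraction of consumed A going to D: r_D/(r_D+r_U) = 0.1663.
C_D = 0.1663·C_{A0}·X = 0.1663×0.618×0.584 = 0.0600 mol·L⁻¹; Y_D = C_D/C_{A0} = 0.0971.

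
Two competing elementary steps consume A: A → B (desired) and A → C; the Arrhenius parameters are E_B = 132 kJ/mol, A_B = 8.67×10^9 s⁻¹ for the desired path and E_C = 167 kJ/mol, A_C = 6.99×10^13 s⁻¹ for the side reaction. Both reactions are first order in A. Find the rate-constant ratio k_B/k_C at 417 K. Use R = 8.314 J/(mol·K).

3.01

Since both paths have the same order in A, the concentration cancels and S_{B/C} = k_B/k_C = (A_B/A_C)·exp[(E_C−E_B)/(RT)].
(E_C−E_B)/(RT) = (167−132)×10³/(8.314×417) = 35000/3467 = 10.10.
k_B/k_C = (8.67×10^9/6.99×10^13)·exp(10.10) = 1.240×10^-4 × 24230 = 3.01.
Since E_B < E_C, lowering the temperature improves selectivity toward B.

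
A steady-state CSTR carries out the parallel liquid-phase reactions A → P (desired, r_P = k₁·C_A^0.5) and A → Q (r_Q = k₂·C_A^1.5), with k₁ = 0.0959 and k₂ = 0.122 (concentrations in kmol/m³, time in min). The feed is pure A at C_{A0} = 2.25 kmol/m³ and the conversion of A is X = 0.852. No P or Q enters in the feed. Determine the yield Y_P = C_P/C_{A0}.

Exit C_A = C_{A0}(1−X) = 2.25×0.148 = 0.3330 kmol/m³.
A CSTR operates uniformly at the exit composition, giving r_P = 0.05534 and r_Q = 0.02344 (each k·C_A^n at C_A = 0.3330).
Fraction of consumed A going to P: r_P/(r_P+r_Q) = 0.7024.
C_P = 0.7024·C_{A0}·X = 0.7024×2.25×0.852 = 1.35 kmol/m³; Y_P = C_P/C_{A0} = 0.598.

0.598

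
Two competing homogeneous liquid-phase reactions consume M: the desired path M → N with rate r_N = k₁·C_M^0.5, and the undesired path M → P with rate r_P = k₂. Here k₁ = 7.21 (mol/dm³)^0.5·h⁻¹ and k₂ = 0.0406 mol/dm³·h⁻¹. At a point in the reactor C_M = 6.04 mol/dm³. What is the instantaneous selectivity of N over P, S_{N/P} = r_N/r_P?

436

S_{N/P} = r_N/r_P = (k₁·C_M^0.5)/(k₂) = (k₁/k₂)·C_M^0.5.
= (7.21×6.040^0.5) / (0.0406) = 17.72/0.04060 = 436.
Since the desired path is higher order in M, keeping C_M high (PFR or concentrated feed) favours N.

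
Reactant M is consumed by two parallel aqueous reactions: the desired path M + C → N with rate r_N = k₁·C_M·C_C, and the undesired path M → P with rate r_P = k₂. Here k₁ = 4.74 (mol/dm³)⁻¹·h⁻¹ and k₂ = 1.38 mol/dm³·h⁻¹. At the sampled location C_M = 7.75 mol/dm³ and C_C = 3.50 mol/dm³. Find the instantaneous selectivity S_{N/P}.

93.2

S_{N/P} = r_N/r_P = (k₁·C_M·C_C)/(k₂) = (k₁/k₂)·C_M·C_C.
= (4.74×7.750×3.500) / (1.38) = 128.6/1.380 = 93.2.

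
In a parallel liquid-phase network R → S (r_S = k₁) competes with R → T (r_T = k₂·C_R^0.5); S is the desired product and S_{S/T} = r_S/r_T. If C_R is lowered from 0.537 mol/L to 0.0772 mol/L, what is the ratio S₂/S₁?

2.64

S_{S/T} = (k₁/k₂)·C_R^-0.5, so S₂/S₁ = (C_{R,2}/C_{R,1})^-0.5.
= (0.0772/0.537)^(-0.5) = (0.1438)^(-0.5) = 2.64.
Selectivity toward S rises as C_R falls — low-concentration operation is favoured.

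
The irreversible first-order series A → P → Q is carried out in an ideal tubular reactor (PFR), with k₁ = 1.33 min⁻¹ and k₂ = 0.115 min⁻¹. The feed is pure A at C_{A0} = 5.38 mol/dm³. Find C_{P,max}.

4.27 mol/dm³

At the optimum, C_{P,max}/C_{A0} = (k₁/k₂)^[k₂/(k₂−k₁)].
= (1.33/0.115)^(0.115/(0.115−1.33)) = (11.57)^(-0.09465) = 0.7932.
C_{P,max} = 0.7932×5.38 = 4.27 mol/dm³.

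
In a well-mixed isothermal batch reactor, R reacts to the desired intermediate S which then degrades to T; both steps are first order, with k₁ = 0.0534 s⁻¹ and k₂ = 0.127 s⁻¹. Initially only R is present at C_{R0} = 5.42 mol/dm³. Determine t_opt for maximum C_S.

For first-order series the maximum of C_S occurs at t_opt = ln(k₂/k₁)/(k₂−k₁).
= ln(0.127/0.0534)/(0.127−0.0534) = ln(2.378)/0.07360 = 0.8664/0.07360 = 11.8 s.

11.8 s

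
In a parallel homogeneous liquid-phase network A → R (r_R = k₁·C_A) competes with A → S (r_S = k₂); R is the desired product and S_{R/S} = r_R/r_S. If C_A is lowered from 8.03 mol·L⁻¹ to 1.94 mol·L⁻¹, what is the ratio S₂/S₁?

S_{R/S} = (k₁/k₂)·C_A, so S₂/S₁ = (C_{A,2}/C_{A,1}).
= 1.94/8.03 = 0.242.
Selectivity toward R falls as C_A falls — high-concentration operation is favoured.

0.242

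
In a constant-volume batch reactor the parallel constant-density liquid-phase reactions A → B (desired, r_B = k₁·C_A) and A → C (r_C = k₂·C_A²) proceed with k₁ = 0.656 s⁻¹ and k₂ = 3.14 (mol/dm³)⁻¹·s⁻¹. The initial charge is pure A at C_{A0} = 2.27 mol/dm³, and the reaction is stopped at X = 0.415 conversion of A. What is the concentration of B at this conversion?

C_A = C_{A0}(1−X) = 1.328 mol/dm³.
Along a PFR/batch, dC_B/dC_A = −r_B/(r_B+r_C) = −k₁/(k₁+k₂·C_A).
Integrating from C_{A0} to C_A: C_B = (0.656/3.14)·ln[(0.656+3.14·2.27)/(0.656+3.14·1.33)] = 0.2089·ln(7.784/4.826) = 0.09988 mol/dm³.

0.0999 mol/dm³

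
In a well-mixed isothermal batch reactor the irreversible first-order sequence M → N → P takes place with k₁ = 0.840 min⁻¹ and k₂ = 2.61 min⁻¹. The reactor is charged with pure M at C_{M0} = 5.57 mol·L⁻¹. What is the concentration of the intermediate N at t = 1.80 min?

Solving the coupled first-order balances gives C_N(t) = [k₁/(k₂−k₁)]·C_{M0}·(e^(−k₁t) − e^(−k₂t)).
e^(−k₁t) = e^(−0.840×1.80) = e^(−1.512) = 0.2205; e^(−k₂t) = e^(−4.698) = 0.009113.
C_N = 0.840×5.57/(2.61−0.840) × (0.2205−0.009113) = 2.643×0.2114 = 0.5587 mol·L⁻¹.

0.559 mol·L⁻¹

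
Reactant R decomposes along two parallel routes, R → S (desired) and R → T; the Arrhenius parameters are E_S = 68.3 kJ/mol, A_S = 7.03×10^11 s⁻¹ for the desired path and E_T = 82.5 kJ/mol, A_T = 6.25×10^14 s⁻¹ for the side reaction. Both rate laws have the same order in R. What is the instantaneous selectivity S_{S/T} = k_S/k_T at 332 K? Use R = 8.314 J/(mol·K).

0.193

k_S/k_T = (A_S/A_T)·exp[−(E_S−E_T)/(RT)] = (A_S/A_T)·exp[(E_T−E_S)/(RT)].
(E_T−E_S)/(RT) = (82.5−68.3)×10³/(8.314×332) = 14200/2760 = 5.144.
k_S/k_T = (7.03×10^11/6.25×10^14)·exp(5.144) = 0.001125 × 171.5 = 0.193.
Since E_S < E_T, lowering the temperature improves selectivity toward S.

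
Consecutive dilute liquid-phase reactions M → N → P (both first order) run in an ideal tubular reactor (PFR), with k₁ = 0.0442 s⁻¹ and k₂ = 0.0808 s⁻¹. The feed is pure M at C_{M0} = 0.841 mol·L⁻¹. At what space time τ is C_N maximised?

16.5 s

The intermediate peaks when r₁ = r₂, i.e. k₁e^(−k₁τ) = k₂e^(−k₂τ), giving τ_opt = ln(k₂/k₁)/(k₂−k₁).
= ln(0.0808/0.0442)/(0.0808−0.0442) = ln(1.828)/0.03660 = 0.6033/0.03660 = 16.5 s.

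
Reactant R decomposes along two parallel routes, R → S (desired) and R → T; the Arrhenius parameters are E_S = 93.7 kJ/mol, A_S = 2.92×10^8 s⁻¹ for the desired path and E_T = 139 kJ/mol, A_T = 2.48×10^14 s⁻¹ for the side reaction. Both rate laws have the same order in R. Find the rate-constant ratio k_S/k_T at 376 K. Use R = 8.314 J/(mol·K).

Since both paths have the same order in R, the concentration cancels and S_{S/T} = k_S/k_T = (A_S/A_T)·exp[(E_T−E_S)/(RT)].
(E_T−E_S)/(RT) = (139−93.7)×10³/(8.314×376) = 45300/3126 = 14.49.
k_S/k_T = (2.92×10^8/2.48×10^14)·exp(14.49) = 1.177×10^-6 × 1.965×10^6 = 2.31.

2.31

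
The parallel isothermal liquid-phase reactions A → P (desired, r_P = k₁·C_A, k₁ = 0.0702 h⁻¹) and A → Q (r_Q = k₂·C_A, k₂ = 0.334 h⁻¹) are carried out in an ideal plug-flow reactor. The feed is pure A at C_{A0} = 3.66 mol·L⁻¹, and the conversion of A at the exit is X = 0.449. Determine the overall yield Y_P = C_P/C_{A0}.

0.0780

C_A = C_{A0}(1−X) = 2.017 mol·L⁻¹.
Both paths are first order in A, so the instantaneous fraction to P is constant: dC_P/d(−C_A) = k₁/(k₁+k₂) = 0.1737.
C_P = 0.1737·(C_{A0}−C_A) = 0.1737×1.643 = 0.285 mol·L⁻¹.
Y_P = C_P/C_{A0} = 0.2854/3.66 = 0.0780.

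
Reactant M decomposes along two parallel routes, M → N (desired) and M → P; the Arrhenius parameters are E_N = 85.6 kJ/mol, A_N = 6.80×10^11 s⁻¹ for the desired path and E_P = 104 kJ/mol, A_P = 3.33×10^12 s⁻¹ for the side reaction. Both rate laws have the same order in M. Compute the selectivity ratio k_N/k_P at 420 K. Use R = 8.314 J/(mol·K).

k_N/k_P = (A_N/A_P)·exp[−(E_N−E_P)/(RT)] = (A_N/A_P)·exp[(E_P−E_N)/(RT)].
(E_P−E_N)/(RT) = (104−85.6)×10³/(8.314×420) = 18400/3492 = 5.269.
k_N/k_P = (6.80×10^11/3.33×10^12)·exp(5.269) = 0.2042 × 194.3 = 39.7.

39.7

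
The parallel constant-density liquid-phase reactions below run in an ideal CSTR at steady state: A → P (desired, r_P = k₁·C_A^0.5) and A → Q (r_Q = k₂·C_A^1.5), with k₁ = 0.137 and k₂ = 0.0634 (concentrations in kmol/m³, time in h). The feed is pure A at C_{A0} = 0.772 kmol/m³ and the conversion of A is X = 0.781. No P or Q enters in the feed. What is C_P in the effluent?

0.559 kmol/m³

Exit C_A = C_{A0}(1−X) = 0.772×0.219 = 0.1691 kmol/m³.
A CSTR operates uniformly at the exit composition, giving r_P = 0.05633 and r_Q = 0.004407 (each k·C_A^n at C_A = 0.1691).
Fraction of consumed A going to P: r_P/(r_P+r_Q) = 0.9274.
C_P = 0.9274·C_{A0}·X = 0.9274×0.772×0.781 = 0.559 kmol/m³.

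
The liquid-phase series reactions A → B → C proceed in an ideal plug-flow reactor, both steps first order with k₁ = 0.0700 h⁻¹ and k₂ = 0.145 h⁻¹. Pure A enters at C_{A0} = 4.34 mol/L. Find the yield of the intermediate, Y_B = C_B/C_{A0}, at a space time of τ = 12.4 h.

The intermediate concentration in a first-order A→B→C sequence is C_B = k₁C_{A0}(e^(−k₁τ) − e^(−k₂τ))/(k₂−k₁).
e^(−k₁τ) = e^(−0.0700×12.4) = e^(−0.8680) = 0.4198; e^(−k₂τ) = e^(−1.798) = 0.1656.
C_B = 0.0700×4.34/(0.145−0.0700) × (0.4198−0.1656) = 4.051×0.2542 = 1.030 mol/L.
Y_B = C_B/C_{A0} = 1.030/4.34 = 0.237.

0.237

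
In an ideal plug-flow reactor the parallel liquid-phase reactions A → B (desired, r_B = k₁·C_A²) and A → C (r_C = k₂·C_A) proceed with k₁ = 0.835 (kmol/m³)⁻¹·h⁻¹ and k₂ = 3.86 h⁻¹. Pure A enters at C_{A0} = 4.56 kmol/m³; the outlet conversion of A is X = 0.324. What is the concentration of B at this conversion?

0.667 kmol/m³

C_A = C_{A0}(1−X) = 3.083 kmol/m³.
Along a PFR/batch, dC_C/dC_A = −r_C/(r_B+r_C) = −k₂/(k₂+k₁·C_A).
Integrating from C_{A0} to C_A: C_C = (3.86/0.835)·ln[(3.86+0.835·4.56)/(3.86+0.835·3.08)] = 4.623·ln(7.668/6.434) = 0.8109 kmol/m³.
Then C_B = (C_{A0}−C_A) − C_C = 1.477 − 0.8109 = 0.6665 kmol/m³.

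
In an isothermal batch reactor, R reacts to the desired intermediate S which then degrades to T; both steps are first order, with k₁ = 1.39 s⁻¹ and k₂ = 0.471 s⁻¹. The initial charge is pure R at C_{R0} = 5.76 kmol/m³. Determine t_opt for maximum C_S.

1.18 s

The intermediate peaks when r₁ = r₂, i.e. k₁e^(−k₁t) = k₂e^(−k₂t), giving t_opt = ln(k₂/k₁)/(k₂−k₁).
= ln(0.471/1.39)/(0.471−1.39) = ln(0.3388)/-0.9190 = -1.082/-0.9190 = 1.18 s.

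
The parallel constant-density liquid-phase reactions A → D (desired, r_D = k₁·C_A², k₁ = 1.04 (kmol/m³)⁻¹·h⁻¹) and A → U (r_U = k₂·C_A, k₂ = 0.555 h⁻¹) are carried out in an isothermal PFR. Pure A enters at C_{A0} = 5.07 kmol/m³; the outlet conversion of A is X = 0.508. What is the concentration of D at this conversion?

2.25 kmol/m³

C_A = C_{A0}(1−X) = 2.494 kmol/m³.
Along a PFR/batch, dC_U/dC_A = −r_U/(r_D+r_U) = −k₂/(k₂+k₁·C_A).
Integrating from C_{A0} to C_A: C_U = (0.555/1.04)·ln[(0.555+1.04·5.07)/(0.555+1.04·2.49)] = 0.5337·ln(5.828/3.149) = 0.3285 kmol/m³.
Then C_D = (C_{A0}−C_A) − C_U = 2.576 − 0.3285 = 2.247 kmol/m³.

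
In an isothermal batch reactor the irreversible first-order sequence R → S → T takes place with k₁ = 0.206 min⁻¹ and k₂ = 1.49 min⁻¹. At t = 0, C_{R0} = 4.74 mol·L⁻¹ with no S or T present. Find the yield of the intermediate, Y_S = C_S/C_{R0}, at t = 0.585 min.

0.0751

Solving the coupled first-order balances gives C_S(t) = [k₁/(k₂−k₁)]·C_{R0}·(e^(−k₁t) − e^(−k₂t)).
e^(−k₁t) = e^(−0.206×0.585) = e^(−0.1205) = 0.8865; e^(−k₂t) = e^(−0.8716) = 0.4183.
C_S = 0.206×4.74/(1.49−0.206) × (0.8865−0.4183) = 0.7605×0.4682 = 0.3561 mol·L⁻¹.
Y_S = C_S/C_{R0} = 0.3561/4.74 = 0.0751.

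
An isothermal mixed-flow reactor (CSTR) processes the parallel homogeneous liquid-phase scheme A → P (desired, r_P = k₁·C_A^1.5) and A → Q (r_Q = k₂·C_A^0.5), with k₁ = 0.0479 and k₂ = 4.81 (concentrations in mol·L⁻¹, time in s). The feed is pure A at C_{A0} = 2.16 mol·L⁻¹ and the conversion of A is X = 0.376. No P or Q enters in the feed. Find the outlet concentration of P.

Exit C_A = C_{A0}(1−X) = 2.16×0.624 = 1.348 mol·L⁻¹.
A CSTR operates uniformly at the exit composition, giving r_P = 0.07495 and r_Q = 5.584 (each k·C_A^n at C_A = 1.348).
Fraction of consumed A going to P: r_P/(r_P+r_Q) = 0.01324.
C_P = 0.01324·C_{A0}·X = 0.01324×2.16×0.376 = 0.0108 mol·L⁻¹.

0.0108 mol·L⁻¹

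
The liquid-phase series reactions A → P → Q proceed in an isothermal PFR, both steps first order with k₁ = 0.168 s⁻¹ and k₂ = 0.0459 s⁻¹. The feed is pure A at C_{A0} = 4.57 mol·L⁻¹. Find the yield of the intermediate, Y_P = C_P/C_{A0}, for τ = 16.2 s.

0.564

For first-order series with pure A initially, C_P(τ) = k₁C_{A0}/(k₂−k₁)·(e^(−k₁τ) − e^(−k₂τ)).
e^(−k₁τ) = e^(−0.168×16.2) = e^(−2.722) = 0.06577; e^(−k₂τ) = e^(−0.7436) = 0.4754.
C_P = 0.168×4.57/(0.0459−0.168) × (0.06577−0.4754) = (-6.288)×(-0.4096) = 2.576 mol·L⁻¹.
Y_P = C_P/C_{A0} = 2.576/4.57 = 0.564.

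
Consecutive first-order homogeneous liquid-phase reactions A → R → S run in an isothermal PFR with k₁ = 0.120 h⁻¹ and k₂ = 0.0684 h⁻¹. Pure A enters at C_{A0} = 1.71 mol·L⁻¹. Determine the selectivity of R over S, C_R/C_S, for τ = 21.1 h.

Solving the coupled first-order balances gives C_R(τ) = [k₁/(k₂−k₁)]·C_{A0}·(e^(−k₁τ) − e^(−k₂τ)).
e^(−k₁τ) = e^(−0.120×21.1) = e^(−2.532) = 0.07950; e^(−k₂τ) = e^(−1.443) = 0.2362.
C_R = 0.120×1.71/(0.0684−0.120) × (0.07950−0.2362) = (-3.977)×(-0.1567) = 0.6230 mol·L⁻¹.
C_A = C_{A0}e^(−k₁τ) = 0.1359 mol·L⁻¹, so C_S = C_{A0}−C_A−C_R = 0.9511 mol·L⁻¹; C_R/C_S = 0.655.

0.655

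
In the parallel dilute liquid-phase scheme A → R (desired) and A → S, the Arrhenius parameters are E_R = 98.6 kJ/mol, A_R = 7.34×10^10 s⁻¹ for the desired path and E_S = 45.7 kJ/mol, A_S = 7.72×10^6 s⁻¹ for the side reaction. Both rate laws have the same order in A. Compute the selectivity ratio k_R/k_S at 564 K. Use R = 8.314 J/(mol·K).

0.120

Since both paths have the same order in A, the concentration cancels and S_{R/S} = k_R/k_S = (A_R/A_S)·exp[(E_S−E_R)/(RT)].
(E_S−E_R)/(RT) = (45.7−98.6)×10³/(8.314×564) = -52900/4689 = -11.28.
k_R/k_S = (7.34×10^10/7.72×10^6)·exp(-11.28) = 9508 × 1.260×10^-5 = 0.120.
Since E_R > E_S, raising the temperature improves selectivity toward R.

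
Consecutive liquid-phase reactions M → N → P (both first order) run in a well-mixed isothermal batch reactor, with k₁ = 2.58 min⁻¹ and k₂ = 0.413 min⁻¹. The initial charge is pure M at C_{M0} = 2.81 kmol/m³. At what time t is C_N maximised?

For first-order series the maximum of C_N occurs at t_opt = ln(k₂/k₁)/(k₂−k₁).
= ln(0.413/2.58)/(0.413−2.58) = ln(0.1601)/-2.167 = -1.832/-2.167 = 0.845 min.

0.845 min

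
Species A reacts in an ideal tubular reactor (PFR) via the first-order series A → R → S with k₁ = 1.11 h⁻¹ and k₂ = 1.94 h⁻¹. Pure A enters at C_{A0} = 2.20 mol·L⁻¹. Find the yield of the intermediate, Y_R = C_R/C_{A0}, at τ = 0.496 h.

The intermediate concentration in a first-order A→B→C sequence is C_R = k₁C_{A0}(e^(−k₁τ) − e^(−k₂τ))/(k₂−k₁).
e^(−k₁τ) = e^(−1.11×0.496) = e^(−0.5506) = 0.5766; e^(−k₂τ) = e^(−0.9622) = 0.3820.
C_R = 1.11×2.20/(1.94−1.11) × (0.5766−0.3820) = 2.942×0.1946 = 0.5725 mol·L⁻¹.
Y_R = C_R/C_{A0} = 0.5725/2.20 = 0.260.

0.260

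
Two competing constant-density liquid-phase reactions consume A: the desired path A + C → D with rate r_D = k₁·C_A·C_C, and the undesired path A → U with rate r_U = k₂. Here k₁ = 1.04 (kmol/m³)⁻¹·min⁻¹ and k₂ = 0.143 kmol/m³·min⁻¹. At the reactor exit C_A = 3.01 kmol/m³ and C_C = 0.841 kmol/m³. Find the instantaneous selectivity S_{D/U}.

S_{D/U} = r_D/r_U = (k₁·C_A·C_C)/(k₂) = (k₁/k₂)·C_A·C_C.
= (1.04×3.010×0.8410) / (0.143) = 2.633/0.1430 = 18.4.

18.4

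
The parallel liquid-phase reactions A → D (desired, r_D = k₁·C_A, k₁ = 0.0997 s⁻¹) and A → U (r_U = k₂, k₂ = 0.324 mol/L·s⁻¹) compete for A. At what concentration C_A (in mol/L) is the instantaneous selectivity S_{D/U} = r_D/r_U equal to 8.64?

28.1 mol/L

S_{D/U} = (k₁/k₂)·C_A ⇒ C_A = S·k₂/k₁.
= 8.64×0.324/0.0997 = 28.1 mol/L.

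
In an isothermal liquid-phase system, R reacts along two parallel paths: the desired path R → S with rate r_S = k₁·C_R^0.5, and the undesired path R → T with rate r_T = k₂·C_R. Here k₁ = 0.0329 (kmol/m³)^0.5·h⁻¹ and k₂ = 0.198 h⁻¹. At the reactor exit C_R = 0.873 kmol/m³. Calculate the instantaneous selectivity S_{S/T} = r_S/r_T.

S_{S/T} = r_S/r_T = (k₁·C_R^0.5)/(k₂·C_R) = (k₁/k₂)·C_R^-0.5.
= (0.0329×0.8730^0.5) / (0.198×0.8730) = 0.03074/0.1729 = 0.178.

0.178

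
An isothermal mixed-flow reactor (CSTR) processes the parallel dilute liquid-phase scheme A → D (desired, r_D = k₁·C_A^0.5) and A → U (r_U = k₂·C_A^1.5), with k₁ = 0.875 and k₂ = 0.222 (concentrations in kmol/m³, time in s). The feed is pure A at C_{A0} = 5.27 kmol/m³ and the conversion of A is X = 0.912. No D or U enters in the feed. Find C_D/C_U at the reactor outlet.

8.50

Exit C_A = C_{A0}(1−X) = 5.27×0.0880 = 0.4638 kmol/m³.
A CSTR operates uniformly at the exit composition, giving r_D = 0.5959 and r_U = 0.07011 (each k·C_A^n at C_A = 0.4638).
Overall selectivity = C_D/C_U = r_Dτ/(r_Uτ) = r_D/r_U = 8.50.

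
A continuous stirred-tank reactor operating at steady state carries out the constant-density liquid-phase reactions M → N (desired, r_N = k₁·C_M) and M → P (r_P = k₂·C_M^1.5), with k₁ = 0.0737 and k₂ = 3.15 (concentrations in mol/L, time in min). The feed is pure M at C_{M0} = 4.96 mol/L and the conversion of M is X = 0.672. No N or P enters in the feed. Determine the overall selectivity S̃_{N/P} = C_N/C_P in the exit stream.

Exit C_M = C_{M0}(1−X) = 4.96×0.328 = 1.627 mol/L.
Rates in a CSTR are evaluated at the outlet concentration: r_N = 0.0737×1.627 = 0.1199, r_P = 3.15×1.627^1.5 = 6.536.
Overall selectivity = C_N/C_P = r_Nτ/(r_Pτ) = r_N/r_P = 0.0183.

0.0183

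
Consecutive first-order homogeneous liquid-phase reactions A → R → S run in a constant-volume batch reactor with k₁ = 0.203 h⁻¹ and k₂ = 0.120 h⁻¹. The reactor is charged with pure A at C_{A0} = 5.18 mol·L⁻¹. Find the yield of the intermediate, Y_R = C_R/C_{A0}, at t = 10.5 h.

For first-order series with pure A initially, C_R(t) = k₁C_{A0}/(k₂−k₁)·(e^(−k₁t) − e^(−k₂t)).
e^(−k₁t) = e^(−0.203×10.5) = e^(−2.131) = 0.1187; e^(−k₂t) = e^(−1.260) = 0.2837.
C_R = 0.203×5.18/(0.120−0.203) × (0.1187−0.2837) = (-12.67)×(-0.1650) = 2.090 mol·L⁻¹.
Y_R = C_R/C_{A0} = 2.090/5.18 = 0.404.

0.404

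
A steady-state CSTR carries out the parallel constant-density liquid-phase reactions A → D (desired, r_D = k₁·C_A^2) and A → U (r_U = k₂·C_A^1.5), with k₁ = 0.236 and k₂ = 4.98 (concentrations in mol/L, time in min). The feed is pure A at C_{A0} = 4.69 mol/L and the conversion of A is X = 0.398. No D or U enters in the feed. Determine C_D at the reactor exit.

Exit C_A = C_{A0}(1−X) = 4.69×0.602 = 2.823 mol/L.
Rates in a CSTR are evaluated at the outlet concentration: r_D = 0.236×2.823^2 = 1.881, r_U = 4.98×2.823^1.5 = 23.63.
Fraction of consumed A going to D: r_D/(r_D+r_U) = 0.07376.
C_D = 0.07376·C_{A0}·X = 0.07376×4.69×0.398 = 0.138 mol/L.

0.138 mol/L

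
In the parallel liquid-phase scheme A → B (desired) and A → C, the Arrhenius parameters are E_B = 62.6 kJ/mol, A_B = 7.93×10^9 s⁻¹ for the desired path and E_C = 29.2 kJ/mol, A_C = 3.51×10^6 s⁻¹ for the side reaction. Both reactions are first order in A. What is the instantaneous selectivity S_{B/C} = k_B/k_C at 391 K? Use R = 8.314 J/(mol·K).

0.0780

k_B/k_C = (A_B/A_C)·exp[−(E_B−E_C)/(RT)] = (A_B/A_C)·exp[(E_C−E_B)/(RT)].
(E_C−E_B)/(RT) = (29.2−62.6)×10³/(8.314×391) = -33400/3251 = -10.27.
k_B/k_C = (7.93×10^9/3.51×10^6)·exp(-10.27) = 2259 × 3.450×10^-5 = 0.0780.
Since E_B > E_C, raising the temperature improves selectivity toward B.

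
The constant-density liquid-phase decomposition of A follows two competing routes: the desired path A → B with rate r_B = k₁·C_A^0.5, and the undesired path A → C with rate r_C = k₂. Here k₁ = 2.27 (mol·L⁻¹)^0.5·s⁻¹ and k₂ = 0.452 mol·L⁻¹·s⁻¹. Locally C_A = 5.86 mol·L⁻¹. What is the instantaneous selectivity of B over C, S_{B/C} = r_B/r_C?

S_{B/C} = r_B/r_C = (k₁·C_A^0.5)/(k₂) = (k₁/k₂)·C_A^0.5.
= (2.27×5.860^0.5) / (0.452) = 5.495/0.4520 = 12.2.

12.2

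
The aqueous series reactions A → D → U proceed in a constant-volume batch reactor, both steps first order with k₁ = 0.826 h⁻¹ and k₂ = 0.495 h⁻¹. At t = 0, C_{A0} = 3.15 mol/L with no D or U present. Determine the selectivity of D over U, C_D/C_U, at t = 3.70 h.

0.421

Solving the coupled first-order balances gives C_D(t) = [k₁/(k₂−k₁)]·C_{A0}·(e^(−k₁t) − e^(−k₂t)).
e^(−k₁t) = e^(−0.826×3.70) = e^(−3.056) = 0.04707; e^(−k₂t) = e^(−1.832) = 0.1602.
C_D = 0.826×3.15/(0.495−0.826) × (0.04707−0.1602) = (-7.861)×(-0.1131) = 0.8891 mol/L.
C_A = C_{A0}e^(−k₁t) = 0.1483 mol/L, so C_U = C_{A0}−C_A−C_D = 2.113 mol/L; C_D/C_U = 0.421.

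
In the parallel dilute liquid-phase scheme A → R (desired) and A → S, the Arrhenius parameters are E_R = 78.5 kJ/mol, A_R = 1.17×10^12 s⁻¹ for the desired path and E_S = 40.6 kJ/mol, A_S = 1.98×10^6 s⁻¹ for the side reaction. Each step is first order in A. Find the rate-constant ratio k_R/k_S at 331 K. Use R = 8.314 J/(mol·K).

Since both paths have the same order in A, the concentration cancels and S_{R/S} = k_R/k_S = (A_R/A_S)·exp[(E_S−E_R)/(RT)].
(E_S−E_R)/(RT) = (40.6−78.5)×10³/(8.314×331) = -37900/2752 = -13.77.
k_R/k_S = (1.17×10^12/1.98×10^6)·exp(-13.77) = 5.909×10^5 × 1.044×10^-6 = 0.617.

0.617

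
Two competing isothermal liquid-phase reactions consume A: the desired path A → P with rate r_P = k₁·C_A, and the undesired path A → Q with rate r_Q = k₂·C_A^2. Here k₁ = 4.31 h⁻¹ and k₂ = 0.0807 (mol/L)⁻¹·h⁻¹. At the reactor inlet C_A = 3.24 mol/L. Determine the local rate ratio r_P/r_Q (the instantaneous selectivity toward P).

16.5

S_{P/Q} = r_P/r_Q = (k₁·C_A)/(k₂·C_A^2) = (k₁/k₂)·C_A⁻¹.
= (4.31×3.240) / (0.0807×3.240^2) = 13.96/0.8472 = 16.5.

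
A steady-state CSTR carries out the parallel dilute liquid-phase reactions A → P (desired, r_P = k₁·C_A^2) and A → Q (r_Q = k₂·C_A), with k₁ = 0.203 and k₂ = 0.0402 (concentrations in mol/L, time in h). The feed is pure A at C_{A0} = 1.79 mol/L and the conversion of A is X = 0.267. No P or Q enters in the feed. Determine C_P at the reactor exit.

0.415 mol/L

Exit C_A = C_{A0}(1−X) = 1.79×0.733 = 1.312 mol/L.
A CSTR operates uniformly at the exit composition, giving r_P = 0.3495 and r_Q = 0.05275 (each k·C_A^n at C_A = 1.312).
Fraction of consumed A going to P: r_P/(r_P+r_Q) = 0.8689.
C_P = 0.8689·C_{A0}·X = 0.8689×1.79×0.267 = 0.415 mol/L.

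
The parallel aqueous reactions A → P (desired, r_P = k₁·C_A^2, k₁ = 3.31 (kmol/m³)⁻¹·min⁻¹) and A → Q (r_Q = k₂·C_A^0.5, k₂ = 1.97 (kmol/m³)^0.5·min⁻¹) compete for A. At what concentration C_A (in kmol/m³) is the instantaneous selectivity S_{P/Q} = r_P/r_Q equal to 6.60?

2.49 kmol/m³

S_{P/Q} = (k₁/k₂)·C_A^1.5 ⇒ C_A = (S·k₂/k₁)^(1/1.5).
= (6.60×1.97/3.31)^(0.6667) = (3.928)^(0.6667) = 2.49 kmol/m³.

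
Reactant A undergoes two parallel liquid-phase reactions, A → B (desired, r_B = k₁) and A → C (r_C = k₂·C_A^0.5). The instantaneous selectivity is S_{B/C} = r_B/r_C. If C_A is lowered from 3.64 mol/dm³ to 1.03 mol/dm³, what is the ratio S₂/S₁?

S_{B/C} = (k₁/k₂)·C_A^-0.5, so S₂/S₁ = (C_{A,2}/C_{A,1})^-0.5.
= (1.03/3.64)^(-0.5) = (0.2830)^(-0.5) = 1.88.

1.88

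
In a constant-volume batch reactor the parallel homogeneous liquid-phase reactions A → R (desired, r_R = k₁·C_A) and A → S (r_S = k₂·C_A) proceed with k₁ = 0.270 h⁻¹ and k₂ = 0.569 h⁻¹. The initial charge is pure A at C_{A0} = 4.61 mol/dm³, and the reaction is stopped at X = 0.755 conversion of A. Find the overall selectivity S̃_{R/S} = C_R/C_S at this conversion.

C_A = C_{A0}(1−X) = 1.129 mol/dm³.
Both paths are first order in A, so the instantaneous fraction to R is constant: dC_R/d(−C_A) = k₁/(k₁+k₂) = 0.3218.
C_R = 0.3218·(C_{A0}−C_A) = 0.3218×3.481 = 1.12 mol/dm³.
C_S = (C_{A0}−C_A)−C_R = 2.360 mol/dm³; S̃_{R/S} = 1.120/2.360 = 0.475.

0.475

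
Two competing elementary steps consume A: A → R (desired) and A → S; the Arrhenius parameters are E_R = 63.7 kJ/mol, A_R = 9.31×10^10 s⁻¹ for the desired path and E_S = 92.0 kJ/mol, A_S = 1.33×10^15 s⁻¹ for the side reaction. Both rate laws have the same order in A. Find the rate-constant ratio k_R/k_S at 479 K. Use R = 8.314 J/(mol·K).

With equal orders, S_{R/S} = k_R/k_S = (A_R/A_S)·exp[(E_S−E_R)/(RT)].
(E_S−E_R)/(RT) = (92.0−63.7)×10³/(8.314×479) = 28300/3982 = 7.106.
k_R/k_S = (9.31×10^10/1.33×10^15)·exp(7.106) = 7.000×10^-5 × 1220 = 0.0854.
Since E_R < E_S, lowering the temperature improves selectivity toward R.

0.0854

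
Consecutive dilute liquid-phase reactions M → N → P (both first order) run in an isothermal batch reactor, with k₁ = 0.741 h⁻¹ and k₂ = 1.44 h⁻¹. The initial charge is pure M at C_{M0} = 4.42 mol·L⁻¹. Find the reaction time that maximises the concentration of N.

The intermediate peaks when r₁ = r₂, i.e. k₁e^(−k₁t) = k₂e^(−k₂t), giving t_opt = ln(k₂/k₁)/(k₂−k₁).
= ln(1.44/0.741)/(1.44−0.741) = ln(1.943)/0.6990 = 0.6644/0.6990 = 0.950 h.

0.950 h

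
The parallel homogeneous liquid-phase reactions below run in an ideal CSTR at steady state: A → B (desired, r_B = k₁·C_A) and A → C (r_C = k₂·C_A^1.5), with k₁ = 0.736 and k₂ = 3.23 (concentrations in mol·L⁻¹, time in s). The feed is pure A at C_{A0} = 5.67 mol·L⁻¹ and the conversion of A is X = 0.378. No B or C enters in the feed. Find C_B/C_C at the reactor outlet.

Exit C_A = C_{A0}(1−X) = 5.67×0.622 = 3.527 mol·L⁻¹.
Rates in a CSTR are evaluated at the outlet concentration: r_B = 0.736×3.527 = 2.596, r_C = 3.23×3.527^1.5 = 21.39.
Overall selectivity = C_B/C_C = r_Bτ/(r_Cτ) = r_B/r_C = 0.121.

0.121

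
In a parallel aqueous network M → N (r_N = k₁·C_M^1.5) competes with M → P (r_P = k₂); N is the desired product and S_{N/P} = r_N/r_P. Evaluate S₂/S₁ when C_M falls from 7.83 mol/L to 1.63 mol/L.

S_{N/P} = (k₁/k₂)·C_M^1.5, so S₂/S₁ = (C_{M,2}/C_{M,1})^1.5.
= (1.63/7.83)^1.5 = (0.2082)^1.5 = 0.0950.

0.0950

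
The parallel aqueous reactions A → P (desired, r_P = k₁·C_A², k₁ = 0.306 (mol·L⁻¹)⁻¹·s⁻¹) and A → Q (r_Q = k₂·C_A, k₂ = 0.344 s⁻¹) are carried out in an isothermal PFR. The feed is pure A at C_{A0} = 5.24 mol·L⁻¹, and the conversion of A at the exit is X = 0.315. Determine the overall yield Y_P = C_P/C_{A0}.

C_A = C_{A0}(1−X) = 3.589 mol·L⁻¹.
Along a PFR/batch, dC_Q/dC_A = −r_Q/(r_P+r_Q) = −k₂/(k₂+k₁·C_A).
Integrating from C_{A0} to C_A: C_Q = (0.344/0.306)·ln[(0.344+0.306·5.24)/(0.344+0.306·3.59)] = 1.124·ln(1.947/1.442) = 0.3375 mol·L⁻¹.
Then C_P = (C_{A0}−C_A) − C_Q = 1.651 − 0.3375 = 1.313 mol·L⁻¹.
Y_P = C_P/C_{A0} = 1.313/5.24 = 0.251.

0.251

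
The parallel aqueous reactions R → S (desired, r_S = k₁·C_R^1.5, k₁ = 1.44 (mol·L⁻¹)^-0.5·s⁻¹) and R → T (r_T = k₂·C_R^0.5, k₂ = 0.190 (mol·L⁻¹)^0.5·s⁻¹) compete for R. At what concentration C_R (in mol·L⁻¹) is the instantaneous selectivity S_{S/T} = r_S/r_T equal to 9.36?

S_{S/T} = (k₁/k₂)·C_R ⇒ C_R = S·k₂/k₁.
= 9.36×0.190/1.44 = 1.24 mol·L⁻¹.

1.24 mol·L⁻¹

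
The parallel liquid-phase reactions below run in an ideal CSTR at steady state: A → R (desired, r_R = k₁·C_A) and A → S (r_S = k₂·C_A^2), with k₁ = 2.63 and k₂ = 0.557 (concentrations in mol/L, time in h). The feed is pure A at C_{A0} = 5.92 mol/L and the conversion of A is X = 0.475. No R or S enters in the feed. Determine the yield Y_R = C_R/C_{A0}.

0.286

Exit C_A = C_{A0}(1−X) = 5.92×0.525 = 3.108 mol/L.
A CSTR operates uniformly at the exit composition, giving r_R = 8.174 and r_S = 5.380 (each k·C_A^n at C_A = 3.108).
Fraction of consumed A going to R: r_R/(r_R+r_S) = 0.6031.
C_R = 0.6031·C_{A0}·X = 0.6031×5.92×0.475 = 1.70 mol/L; Y_R = C_R/C_{A0} = 0.286.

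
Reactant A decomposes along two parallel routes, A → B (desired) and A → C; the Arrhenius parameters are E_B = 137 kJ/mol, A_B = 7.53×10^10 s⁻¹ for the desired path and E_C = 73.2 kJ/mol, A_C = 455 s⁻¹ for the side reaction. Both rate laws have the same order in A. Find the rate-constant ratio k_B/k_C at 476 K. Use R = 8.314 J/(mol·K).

16.5

With equal orders, S_{B/C} = k_B/k_C = (A_B/A_C)·exp[(E_C−E_B)/(RT)].
(E_C−E_B)/(RT) = (73.2−137)×10³/(8.314×476) = -63800/3957 = -16.12.
k_B/k_C = (7.53×10^10/455)·exp(-16.12) = 1.655×10^8 × 9.967×10^-8 = 16.5.
Since E_B > E_C, raising the temperature improves selectivity toward B.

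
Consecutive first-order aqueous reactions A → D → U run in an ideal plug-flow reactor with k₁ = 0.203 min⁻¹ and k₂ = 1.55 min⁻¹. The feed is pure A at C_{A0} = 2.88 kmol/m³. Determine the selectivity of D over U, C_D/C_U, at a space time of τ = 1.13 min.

For first-order series with pure A initially, C_D(τ) = k₁C_{A0}/(k₂−k₁)·(e^(−k₁τ) − e^(−k₂τ)).
e^(−k₁τ) = e^(−0.203×1.13) = e^(−0.2294) = 0.7950; e^(−k₂τ) = e^(−1.751) = 0.1735.
C_D = 0.203×2.88/(1.55−0.203) × (0.7950−0.1735) = 0.4340×0.6215 = 0.2698 kmol/m³.
C_A = C_{A0}e^(−k₁τ) = 2.290 kmol/m³, so C_U = C_{A0}−C_A−C_D = 0.3206 kmol/m³; C_D/C_U = 0.841.

0.841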